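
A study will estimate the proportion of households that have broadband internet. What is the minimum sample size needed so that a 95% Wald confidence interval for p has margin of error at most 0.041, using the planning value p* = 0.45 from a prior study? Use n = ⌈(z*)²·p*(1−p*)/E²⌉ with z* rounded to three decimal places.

z* = 1.960 at the 95% level.
p*(1−p*) = 0.45·0.55 = 0.2475.
Required n before rounding: 3.841600 × 0.2475 / 0.041² = 565.613.
⌈565.613⌉ = 566.

n = 566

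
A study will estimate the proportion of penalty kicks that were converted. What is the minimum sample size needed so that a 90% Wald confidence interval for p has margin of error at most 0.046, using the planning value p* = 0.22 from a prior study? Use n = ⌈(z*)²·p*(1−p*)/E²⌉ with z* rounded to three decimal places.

z* = 1.645 at the 90% level.
p*(1−p*) = 0.22·0.78 = 0.1716.
Required n before rounding: 2.706025 × 0.1716 / 0.046² = 219.449.
⌈219.449⌉ = 220.

n = 220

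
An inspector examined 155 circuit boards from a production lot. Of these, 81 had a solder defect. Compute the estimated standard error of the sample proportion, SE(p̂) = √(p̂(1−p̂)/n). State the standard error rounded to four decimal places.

SE = 0.0401

The sample proportion is 81/155 = 0.52258.
p̂(1−p̂) = 0.52258·0.47742 = 0.249490.
SE = √(0.249490/155) = √0.001609613 = 0.0401.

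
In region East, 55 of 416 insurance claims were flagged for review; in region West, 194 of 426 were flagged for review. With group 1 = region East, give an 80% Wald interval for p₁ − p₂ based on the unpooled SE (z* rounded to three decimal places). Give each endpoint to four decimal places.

(-0.3607, -0.2856)

p̂₁ = 0.13221, p̂₂ = 0.45540, so the observed difference is -0.32319.
SE = √(0.000275797 + 0.000582185) = √0.000857982 = 0.029291.
The 80% critical value is z* = 1.282. Margin of error = 0.03755.
So the interval runs from -0.3607 to -0.2856.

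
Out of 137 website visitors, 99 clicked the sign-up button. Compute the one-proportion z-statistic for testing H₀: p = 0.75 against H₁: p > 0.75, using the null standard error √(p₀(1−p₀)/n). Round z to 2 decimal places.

The sample proportion is 99/137 = 0.72263.
Null standard error: √(0.75·0.25/137) = √0.001368613 = 0.036995.
Test statistic: z = -0.02737/0.036995 = -0.74.

z = -0.74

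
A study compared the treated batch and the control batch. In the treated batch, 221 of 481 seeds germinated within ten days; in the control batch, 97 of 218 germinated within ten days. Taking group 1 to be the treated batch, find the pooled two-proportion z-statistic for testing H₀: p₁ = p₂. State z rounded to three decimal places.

z = 0.357

p̂₁ = 221/481 = 0.45946, p̂₂ = 97/218 = 0.44495.
Pooled p̂ = (221+97)/(481+218) = 318/699 = 0.45494.
Pooled SE = √[0.2479692·0.00666616] ≈ 0.040657.
z = (p̂₁ − p̂₂)/SE = (0.45946 − 0.44495)/0.040657 = 0.01451/0.040657 = 0.357.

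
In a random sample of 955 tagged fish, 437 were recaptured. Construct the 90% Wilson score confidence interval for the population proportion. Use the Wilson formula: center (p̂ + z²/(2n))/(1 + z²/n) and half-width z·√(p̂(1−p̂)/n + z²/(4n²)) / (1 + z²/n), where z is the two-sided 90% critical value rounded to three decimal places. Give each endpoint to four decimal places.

(0.4312, 0.4842)

p̂ = 437/955 = 0.45759; z = 1.645, so z² = 2.706025.
Denominator 1 + z²/n = 1 + 2.706025/955 = 1.002834.
Center = (0.45759 + 0.001417)/1.002834 = 0.45771.
Radicand: p̂(1−p̂)/n + z²/(4n²) = 0.000259897 + 0.000000742 = 0.000260639.
Half-width = 1.645·√0.000260639/1.002834 = 0.02648.
Interval: 0.45771 ± 0.02648 → (0.4312, 0.4842).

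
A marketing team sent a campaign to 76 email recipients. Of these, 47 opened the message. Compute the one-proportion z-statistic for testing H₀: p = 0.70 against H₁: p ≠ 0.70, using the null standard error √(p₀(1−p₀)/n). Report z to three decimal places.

p̂ = 47/76 = 0.61842.
Under H₀, SE = √(p₀(1−p₀)/n) = √(0.70·0.30/76) = √0.002763158 = 0.052566.
z = (p̂ − p₀)/SE = (0.61842 − 0.70)/0.052566 = -1.552.

z = -1.552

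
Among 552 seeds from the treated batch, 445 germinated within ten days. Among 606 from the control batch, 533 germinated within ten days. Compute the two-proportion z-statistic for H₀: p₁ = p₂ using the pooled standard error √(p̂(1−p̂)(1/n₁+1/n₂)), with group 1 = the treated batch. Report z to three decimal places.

Sample proportions: p̂₁ = 445/552 = 0.80616 and p̂₂ = 533/606 = 0.87954.
Pooled p̂ = (445+533)/(552+606) = 978/1158 = 0.84456.
Pooled SE = √[0.1312787·0.00346176] ≈ 0.021318.
z = -0.07338/0.021318 = -3.442.

z = -3.442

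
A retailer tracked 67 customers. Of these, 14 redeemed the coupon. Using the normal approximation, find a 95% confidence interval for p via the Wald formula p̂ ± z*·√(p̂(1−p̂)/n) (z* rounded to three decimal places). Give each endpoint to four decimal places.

(0.1116, 0.3063)

Sample proportion p̂ = 14/67 = 0.20896.
Standard error of p̂: √(0.165293/67) = √0.002467059 = 0.049669.
z* = 1.960 at the 95% level.
Margin = 1.960·0.049669 = 0.09735.
So the interval runs from 0.1116 to 0.3063.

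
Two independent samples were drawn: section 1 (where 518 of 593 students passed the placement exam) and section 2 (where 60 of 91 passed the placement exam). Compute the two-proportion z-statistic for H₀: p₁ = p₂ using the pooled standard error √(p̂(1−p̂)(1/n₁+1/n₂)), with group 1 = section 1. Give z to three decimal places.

p̂₁ = 518/593 = 0.87352, p̂₂ = 60/91 = 0.65934.
Pooled p̂ = (518+60)/(593+91) = 578/684 = 0.84503.
SE = √[p̂(1−p̂)(1/n₁+1/n₂)] = √[0.84503·0.15497·(1/593+1/91)] ≈ 0.040742.
z = (p̂₁ − p̂₂)/SE = (0.87352 − 0.65934)/0.040742 = 0.21418/0.040742 = 5.257.

z = 5.257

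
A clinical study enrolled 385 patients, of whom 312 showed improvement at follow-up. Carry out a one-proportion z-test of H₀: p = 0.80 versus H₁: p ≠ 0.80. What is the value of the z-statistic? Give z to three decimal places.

The sample proportion is 312/385 = 0.81039.
Null standard error: √(0.80·0.20/385) = √0.000415584 = 0.020386.
z = (p̂ − p₀)/SE = (0.81039 − 0.80)/0.020386 = 0.510.

z = 0.510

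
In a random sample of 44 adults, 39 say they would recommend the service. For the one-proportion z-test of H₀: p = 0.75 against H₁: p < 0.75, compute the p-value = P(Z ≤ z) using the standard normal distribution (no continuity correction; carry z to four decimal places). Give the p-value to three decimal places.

p-value = 0.982

The sample proportion is 39/44 = 0.88636.
Under H₀, SE = √(p₀(1−p₀)/n) = √(0.75·0.25/44) = √0.004261364 = 0.065279.
z = (p̂ − p₀)/SE = (39/44 − 0.75)/0.065279 ≈ 2.0889.
p-value = P(Z ≤ z) with z = 2.0889 → 0.982.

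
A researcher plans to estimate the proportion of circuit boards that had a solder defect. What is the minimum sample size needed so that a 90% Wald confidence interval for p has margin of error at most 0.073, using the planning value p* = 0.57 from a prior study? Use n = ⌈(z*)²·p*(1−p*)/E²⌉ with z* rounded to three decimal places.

For 90% confidence, z* = 1.645.
p*(1−p*) = 0.57·0.43 = 0.2451.
(z*)²·p*(1−p*)/E² = 2.706025·0.2451/0.005329 = 124.460.
⌈124.460⌉ = 125.

n = 125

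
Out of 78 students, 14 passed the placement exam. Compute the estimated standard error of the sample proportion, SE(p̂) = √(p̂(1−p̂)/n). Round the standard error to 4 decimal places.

SE = 0.0435

With x = 14 successes in n = 78, p̂ = 0.17949.
p̂(1−p̂) = 0.147273.
Dividing by n and taking the root: √0.001888115 = 0.0435.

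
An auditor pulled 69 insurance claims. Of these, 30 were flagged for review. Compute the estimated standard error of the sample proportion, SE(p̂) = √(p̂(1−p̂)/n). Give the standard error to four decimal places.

SE = 0.0597

p̂ = 30/69 = 0.43478.
p̂(1−p̂) = 0.43478·0.56522 = 0.245746.
SE = √(0.245746/69) = 0.0597.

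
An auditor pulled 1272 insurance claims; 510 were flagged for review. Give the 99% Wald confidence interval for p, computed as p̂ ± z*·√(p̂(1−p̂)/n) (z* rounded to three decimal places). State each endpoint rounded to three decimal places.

p̂ = 510/1272 = 0.40094.
SE(p̂) = √(0.40094·0.59906/1272) = 0.013741.
The 99% critical value is z* = 2.576.
Margin of error: 2.576 × 0.013741 = 0.03540.
So the interval runs from 0.366 to 0.436.

(0.366, 0.436)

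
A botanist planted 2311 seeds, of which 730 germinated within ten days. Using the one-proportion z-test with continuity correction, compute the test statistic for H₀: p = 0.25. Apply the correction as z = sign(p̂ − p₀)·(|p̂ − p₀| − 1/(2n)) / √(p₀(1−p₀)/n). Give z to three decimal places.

With x = 730 successes in n = 2311, p̂ = 0.31588. p̂ − p₀ = 0.065881.
1/(2n) = 0.000216.
Corrected numerator: |0.065881| − 0.000216 = 0.065665.
Null standard error: √(0.25·0.75/2311) = √0.000081134 = 0.009007.
z = +0.065665/0.009007 = 7.290.

z = 7.290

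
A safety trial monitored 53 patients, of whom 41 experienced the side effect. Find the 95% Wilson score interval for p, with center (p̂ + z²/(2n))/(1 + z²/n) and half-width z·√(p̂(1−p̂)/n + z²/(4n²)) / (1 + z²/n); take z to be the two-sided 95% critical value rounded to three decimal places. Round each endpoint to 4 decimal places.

p̂ = 41/53 = 0.77358; z = 1.960, so z² = 3.841600.
Denominator 1 + z²/n = 1 + 3.841600/53 = 1.072483.
Center = (0.77358 + 0.036242)/1.072483 = 0.75509.
Radicand: p̂(1−p̂)/n + z²/(4n²) = 0.003304741 + 0.000341901 = 0.003646642.
Half-width = z·√(radicand)/denom = 1.960·0.060387/1.072483 = 0.11036.
Interval: 0.75509 ± 0.11036 → (0.6447, 0.8655).

(0.6447, 0.8655)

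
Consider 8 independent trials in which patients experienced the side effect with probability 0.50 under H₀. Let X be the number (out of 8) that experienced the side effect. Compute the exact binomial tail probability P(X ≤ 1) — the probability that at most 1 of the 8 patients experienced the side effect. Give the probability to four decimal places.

P = 0.0352

X is binomial with n = 8 and p = 0.50.
P(X ≤ 1) = C(8,0)·0.50^0·0.50^8 + C(8,1)·0.50^1·0.50^7.
= 0.003906 + 0.031250 = 0.0352.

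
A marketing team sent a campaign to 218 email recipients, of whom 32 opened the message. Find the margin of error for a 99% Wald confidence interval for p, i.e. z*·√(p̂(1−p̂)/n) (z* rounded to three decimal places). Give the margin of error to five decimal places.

ME = 0.06174

The sample proportion is 32/218 = 0.14679.
SE(p̂) = √(0.14679·0.85321/218) = 0.023969.
For 99% confidence, z* = 2.576.
ME = 2.576·0.023969 = 0.06174.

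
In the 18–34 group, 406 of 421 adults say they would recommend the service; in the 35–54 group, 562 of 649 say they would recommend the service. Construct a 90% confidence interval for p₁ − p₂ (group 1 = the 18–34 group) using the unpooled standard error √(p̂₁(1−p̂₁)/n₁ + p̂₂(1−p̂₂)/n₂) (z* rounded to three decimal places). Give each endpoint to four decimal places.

p̂₁ = 0.96437, p̂₂ = 0.86595, so the observed difference is 0.09842.
SE = √(0.000081615 + 0.000178863) = √0.000260478 = 0.016139.
For 90% confidence, z* = 1.645. Margin = 1.645·0.016139 = 0.02655.
So the interval runs from 0.0719 to 0.1250.

(0.0719, 0.1250)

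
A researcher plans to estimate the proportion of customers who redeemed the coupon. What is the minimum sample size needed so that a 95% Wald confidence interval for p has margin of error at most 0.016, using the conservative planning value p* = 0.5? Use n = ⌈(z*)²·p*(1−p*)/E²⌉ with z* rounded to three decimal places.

n = 3752

The 95% critical value is z* = 1.960.
p*(1−p*) = 0.2500.
(z*)²·p*(1−p*)/E² = 3.841600·0.2500/0.000256 = 3751.562.
Rounding up, n = 3752.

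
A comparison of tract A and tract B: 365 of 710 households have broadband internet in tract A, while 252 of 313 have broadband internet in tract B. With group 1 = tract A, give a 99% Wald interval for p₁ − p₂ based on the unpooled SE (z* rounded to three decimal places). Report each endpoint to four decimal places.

p̂₁ = 0.51408, p̂₂ = 0.80511, so the observed difference is -0.29103.
SE = √(0.000351833 + 0.000501300) = √0.000853133 = 0.029208.
For 99% confidence, z* = 2.576. Margin = 2.576·0.029208 = 0.07524.
Interval: -0.29103 ± 0.07524 → (-0.3663, -0.2158).

(-0.3663, -0.2158)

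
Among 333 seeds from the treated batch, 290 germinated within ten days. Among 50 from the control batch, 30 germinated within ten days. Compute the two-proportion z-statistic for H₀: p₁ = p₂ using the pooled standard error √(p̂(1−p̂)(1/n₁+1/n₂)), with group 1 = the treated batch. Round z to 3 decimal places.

Sample proportions: p̂₁ = 290/333 = 0.87087 and p̂₂ = 30/50 = 0.60000.
Pooling: p̂ = 320/383 = 0.83551.
SE = √[p̂(1−p̂)(1/n₁+1/n₂)] = √[0.83551·0.16449·(1/333+1/50)] ≈ 0.056226.
z = 0.27087/0.056226 = 4.818.

z = 4.818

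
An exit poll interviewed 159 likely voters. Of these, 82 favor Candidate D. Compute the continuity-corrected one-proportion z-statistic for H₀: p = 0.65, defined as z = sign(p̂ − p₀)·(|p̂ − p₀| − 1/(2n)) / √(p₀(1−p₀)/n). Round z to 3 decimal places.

z = -3.467

With x = 82 successes in n = 159, p̂ = 0.51572. p̂ − p₀ = -0.134277.
Continuity correction 1/(2n) = 1/318 = 0.003145.
Corrected numerator: |-0.134277| − 0.003145 = 0.131132.
Under H₀, SE = √(p₀(1−p₀)/n) = √(0.65·0.35/159) = √0.001430818 = 0.037826.
z = (−)0.131132/0.037826 = -3.467.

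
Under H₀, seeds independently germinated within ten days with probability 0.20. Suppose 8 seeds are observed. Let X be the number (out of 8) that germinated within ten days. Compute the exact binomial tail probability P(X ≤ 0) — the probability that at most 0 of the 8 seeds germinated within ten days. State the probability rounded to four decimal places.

P = 0.1678

X is binomial with n = 8 and p = 0.20.
P(X ≤ 0) = C(8,0)·0.20^0·0.80^8.
= 0.167772 = 0.1678.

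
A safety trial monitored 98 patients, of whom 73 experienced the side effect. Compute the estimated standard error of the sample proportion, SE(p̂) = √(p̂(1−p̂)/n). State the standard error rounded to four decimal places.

p̂ = 73/98 = 0.74490.
p̂(1−p̂) = 0.74490·0.25510 = 0.190024.
SE = √(0.190024/98) = 0.0440.

SE = 0.0440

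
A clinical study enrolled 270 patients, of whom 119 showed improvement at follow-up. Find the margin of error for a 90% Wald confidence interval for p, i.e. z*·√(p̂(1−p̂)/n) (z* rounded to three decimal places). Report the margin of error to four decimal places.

ME = 0.0497

With x = 119 successes in n = 270, p̂ = 0.44074.
Standard error of p̂: √(0.246488/270) = √0.000912920 = 0.030215.
The 90% critical value is z* = 1.645.
So ME = 0.0497.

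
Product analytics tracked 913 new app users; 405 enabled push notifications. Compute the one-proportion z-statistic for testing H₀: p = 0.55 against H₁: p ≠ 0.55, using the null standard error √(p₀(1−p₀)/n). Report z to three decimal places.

z = -6.463

The sample proportion is 405/913 = 0.44359.
Null standard error: √(0.55·0.45/913) = √0.000271084 = 0.016465.
Test statistic: z = -0.10641/0.016465 = -6.463.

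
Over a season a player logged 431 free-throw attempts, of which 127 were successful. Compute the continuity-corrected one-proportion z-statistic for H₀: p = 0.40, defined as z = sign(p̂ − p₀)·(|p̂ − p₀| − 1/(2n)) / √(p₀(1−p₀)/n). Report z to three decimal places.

The sample proportion is 127/431 = 0.29466. p̂ − p₀ = -0.105336.
1/(2n) = 0.001160.
Corrected numerator: |-0.105336| − 0.001160 = 0.104176.
Under H₀, SE = √(p₀(1−p₀)/n) = √(0.40·0.60/431) = √0.000556845 = 0.023598.
z = (−)0.104176/0.023598 = -4.415.

z = -4.415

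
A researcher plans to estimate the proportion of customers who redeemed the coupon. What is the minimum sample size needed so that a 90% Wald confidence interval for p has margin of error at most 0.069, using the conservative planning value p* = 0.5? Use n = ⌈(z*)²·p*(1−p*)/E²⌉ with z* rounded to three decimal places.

n = 143

For 90% confidence, z* = 1.645.
p*(1−p*) = 0.50·0.50 = 0.2500.
(z*)²·p*(1−p*)/E² = 2.706025·0.2500/0.004761 = 142.093.
Rounding up, n = 143.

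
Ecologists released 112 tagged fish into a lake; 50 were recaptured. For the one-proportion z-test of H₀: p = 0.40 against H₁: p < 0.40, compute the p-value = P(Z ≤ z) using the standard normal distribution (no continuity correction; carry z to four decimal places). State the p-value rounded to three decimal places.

p-value = 0.842

The sample proportion is 50/112 = 0.44643.
Under H₀, SE = √(p₀(1−p₀)/n) = √(0.40·0.60/112) = √0.002142857 = 0.046291.
Test statistic (full precision, shown to 4 dp): z = (50/112 − 0.40)/SE₀ ≈ 1.0030.
From the standard normal, P(Z ≤ z) = 0.842.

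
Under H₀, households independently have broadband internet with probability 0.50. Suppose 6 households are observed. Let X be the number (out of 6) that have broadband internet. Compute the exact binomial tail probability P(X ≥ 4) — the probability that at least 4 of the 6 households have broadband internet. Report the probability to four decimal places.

X is binomial with n = 6 and p = 0.50.
P(X ≥ 4) = C(6,4)·0.50^4·0.50^2 + C(6,5)·0.50^5·0.50^1 + C(6,6)·0.50^6·0.50^0.
= 0.234375 + 0.093750 + 0.015625 = 0.3438.

P = 0.3438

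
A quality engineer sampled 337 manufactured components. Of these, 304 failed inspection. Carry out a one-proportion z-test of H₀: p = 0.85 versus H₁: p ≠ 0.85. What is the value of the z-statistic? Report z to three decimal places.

z = 2.677

Sample proportion p̂ = 304/337 = 0.90208.
Under H₀, SE = √(p₀(1−p₀)/n) = √(0.85·0.15/337) = √0.000378338 = 0.019451.
Test statistic: z = 0.05208/0.019451 = 2.677.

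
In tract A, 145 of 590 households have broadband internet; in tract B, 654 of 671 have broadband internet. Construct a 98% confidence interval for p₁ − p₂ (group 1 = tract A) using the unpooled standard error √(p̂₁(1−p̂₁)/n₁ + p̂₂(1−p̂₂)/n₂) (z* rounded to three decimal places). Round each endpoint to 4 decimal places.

(-0.7725, -0.6853)

p̂₁ = 145/590 = 0.24576, p̂₂ = 654/671 = 0.97466; p̂₁ − p̂₂ = -0.72890.
Unpooled SE = √(p̂₁(1−p̂₁)/n₁ + p̂₂(1−p̂₂)/n₂) = √(0.000314175 + 0.000036801) = 0.018734.
The 98% critical value is z* = 2.326. Margin = 2.326·0.018734 = 0.04358.
CI: -0.72890 ± 0.04358 = (-0.7725, -0.6853).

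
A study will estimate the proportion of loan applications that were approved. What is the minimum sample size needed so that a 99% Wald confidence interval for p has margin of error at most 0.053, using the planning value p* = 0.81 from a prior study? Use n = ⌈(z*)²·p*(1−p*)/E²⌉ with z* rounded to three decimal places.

n = 364

For 99% confidence, z* = 2.576.
p*(1−p*) = 0.81·0.19 = 0.1539.
(z*)²·p*(1−p*)/E² = 6.635776·0.1539/0.002809 = 363.562.
Rounding up, n = 364.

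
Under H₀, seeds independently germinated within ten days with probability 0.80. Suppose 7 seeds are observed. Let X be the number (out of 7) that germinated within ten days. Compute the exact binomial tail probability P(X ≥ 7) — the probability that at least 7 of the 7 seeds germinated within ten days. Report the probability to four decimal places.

P = 0.2097

X is binomial with n = 7 and p = 0.80.
P(X ≥ 7) = C(7,7)·0.80^7·0.20^0.
= 0.209715 = 0.2097.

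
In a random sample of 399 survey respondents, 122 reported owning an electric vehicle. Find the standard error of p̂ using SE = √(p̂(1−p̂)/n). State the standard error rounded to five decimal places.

p̂ = 122/399 = 0.30576.
p̂(1−p̂) = 0.30576·0.69424 = 0.212271.
SE = √(0.212271/399) = 0.02307.

SE = 0.02307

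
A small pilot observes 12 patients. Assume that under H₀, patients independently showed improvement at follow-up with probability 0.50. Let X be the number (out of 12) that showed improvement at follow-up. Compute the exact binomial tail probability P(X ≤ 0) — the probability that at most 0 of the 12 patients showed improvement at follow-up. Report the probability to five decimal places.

X is binomial with n = 12 and p = 0.50.
P(X ≤ 0) = C(12,0)·0.50^0·0.50^12.
= 0.000244 = 0.00024.

P = 0.00024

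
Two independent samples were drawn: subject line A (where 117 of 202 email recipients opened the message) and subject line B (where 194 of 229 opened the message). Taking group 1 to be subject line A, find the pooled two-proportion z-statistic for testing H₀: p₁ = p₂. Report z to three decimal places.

z = -6.193

p̂₁ = 117/202 = 0.57921, p̂₂ = 194/229 = 0.84716.
Pooling: p̂ = 311/431 = 0.72158.
Pooled SE = √[0.2009033·0.00931731] ≈ 0.043265.
z = (p̂₁ − p̂₂)/SE = (0.57921 − 0.84716)/0.043265 = -0.26795/0.043265 = -6.193.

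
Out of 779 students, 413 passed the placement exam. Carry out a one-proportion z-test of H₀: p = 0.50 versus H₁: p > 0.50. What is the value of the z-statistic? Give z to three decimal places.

z = 1.684

With x = 413 successes in n = 779, p̂ = 0.53017.
Null standard error: √(0.50·0.50/779) = √0.000320924 = 0.017914.
z = (p̂ − p₀)/SE = (0.53017 − 0.50)/0.017914 = 1.684.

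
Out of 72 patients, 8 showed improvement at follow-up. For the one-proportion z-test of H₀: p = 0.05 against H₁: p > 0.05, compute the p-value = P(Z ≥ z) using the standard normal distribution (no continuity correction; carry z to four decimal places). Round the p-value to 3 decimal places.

p-value = 0.009

p̂ = 8/72 = 0.11111.
Null standard error: √(0.05·0.95/72) = √0.000659722 = 0.025685.
Test statistic (full precision, shown to 4 dp): z = (8/72 − 0.05)/SE₀ ≈ 2.3792.
p-value = P(Z ≥ z) with z = 2.3792 → 0.009.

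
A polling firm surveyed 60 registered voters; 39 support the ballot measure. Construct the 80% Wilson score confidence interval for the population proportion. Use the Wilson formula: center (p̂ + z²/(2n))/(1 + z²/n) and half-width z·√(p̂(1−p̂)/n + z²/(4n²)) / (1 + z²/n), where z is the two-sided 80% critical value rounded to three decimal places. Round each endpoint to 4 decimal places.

(0.5680, 0.7240)

p̂ = 39/60 = 0.65000; z = 1.282, so z² = 1.643524.
Denominator 1 + z²/n = 1 + 1.643524/60 = 1.027392.
Adjusted center: (0.65000 + z²/(2n))/1.027392 = 0.64600.
Radicand: p̂(1−p̂)/n + z²/(4n²) = 0.003791667 + 0.000114134 = 0.003905801.
Half-width = z·√(radicand)/denom = 1.282·0.062496/1.027392 = 0.07798.
Interval: 0.64600 ± 0.07798 → (0.5680, 0.7240).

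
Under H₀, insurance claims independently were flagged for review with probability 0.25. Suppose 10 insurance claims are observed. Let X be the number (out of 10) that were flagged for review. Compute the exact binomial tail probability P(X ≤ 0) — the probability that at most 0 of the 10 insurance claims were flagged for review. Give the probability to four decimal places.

X is binomial with n = 10 and p = 0.25.
P(X ≤ 0) = C(10,0)·0.25^0·0.75^10.
= 0.056314 = 0.0563.

P = 0.0563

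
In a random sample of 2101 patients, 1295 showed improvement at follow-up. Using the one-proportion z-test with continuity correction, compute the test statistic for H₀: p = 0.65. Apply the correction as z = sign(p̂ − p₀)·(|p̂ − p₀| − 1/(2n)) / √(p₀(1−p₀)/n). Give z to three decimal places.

z = -3.209

p̂ = 1295/2101 = 0.61637. p̂ − p₀ = -0.033627.
Continuity correction 1/(2n) = 1/4202 = 0.000238.
Corrected numerator: |-0.033627| − 0.000238 = 0.033389.
Under H₀, SE = √(p₀(1−p₀)/n) = √(0.65·0.35/2101) = √0.000108282 = 0.010406.
z = (−)0.033389/0.010406 = -3.209.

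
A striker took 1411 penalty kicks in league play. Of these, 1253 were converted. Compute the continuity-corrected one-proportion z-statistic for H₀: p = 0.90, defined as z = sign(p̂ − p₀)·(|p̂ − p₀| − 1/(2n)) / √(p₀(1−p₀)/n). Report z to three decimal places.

z = -1.455

Sample proportion p̂ = 1253/1411 = 0.88802. p̂ − p₀ = -0.011977.
1/(2n) = 0.000354.
Corrected numerator: |-0.011977| − 0.000354 = 0.011623.
SE₀ = √(0.90·0.10/1411) = 0.007987.
z = −0.011623/0.007987 = -1.455.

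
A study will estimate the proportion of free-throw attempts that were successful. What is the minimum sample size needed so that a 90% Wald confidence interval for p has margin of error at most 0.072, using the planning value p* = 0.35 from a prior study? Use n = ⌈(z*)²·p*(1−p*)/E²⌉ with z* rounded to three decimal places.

n = 119

The 90% critical value is z* = 1.645.
p*(1−p*) = 0.35·0.65 = 0.2275.
Required n before rounding: 2.706025 × 0.2275 / 0.072² = 118.754.
⌈118.754⌉ = 119.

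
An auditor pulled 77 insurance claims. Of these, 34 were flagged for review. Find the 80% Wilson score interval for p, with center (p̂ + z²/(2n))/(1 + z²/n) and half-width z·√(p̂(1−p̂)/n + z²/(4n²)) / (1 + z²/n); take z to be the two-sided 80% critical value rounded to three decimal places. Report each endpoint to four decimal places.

(0.3710, 0.5146)

p̂ = 34/77 = 0.44156; z = 1.282, so z² = 1.643524.
1 + z²/n = 1.021344.
Center = (0.44156 + 0.010672)/1.021344 = 0.44278.
Radicand: p̂(1−p̂)/n + z²/(4n²) = 0.003202397 + 0.000069300 = 0.003271697.
Half-width = 1.282·√0.003271697/1.021344 = 0.07180.
Interval: 0.44278 ± 0.07180 → (0.3710, 0.5146).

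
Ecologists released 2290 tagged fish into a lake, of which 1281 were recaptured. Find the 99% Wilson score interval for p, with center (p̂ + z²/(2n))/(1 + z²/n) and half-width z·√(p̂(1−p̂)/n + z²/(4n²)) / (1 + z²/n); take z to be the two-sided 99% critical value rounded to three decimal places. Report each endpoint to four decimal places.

(0.5325, 0.5859)

p̂ = 1281/2290 = 0.55939; z = 2.576, so z² = 6.635776.
Denominator 1 + z²/n = 1 + 6.635776/2290 = 1.002898.
Center = (0.55939 + 0.001449)/1.002898 = 0.55922.
Radicand: p̂(1−p̂)/n + z²/(4n²) = 0.000107630 + 0.000000316 = 0.000107946.
Half-width = z·√(radicand)/denom = 2.576·0.010390/1.002898 = 0.02669.
Interval: 0.55922 ± 0.02669 → (0.5325, 0.5859).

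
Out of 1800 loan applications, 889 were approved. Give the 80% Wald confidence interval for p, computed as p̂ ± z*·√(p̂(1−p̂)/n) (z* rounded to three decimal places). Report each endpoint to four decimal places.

With x = 889 successes in n = 1800, p̂ = 0.49389.
SE = √(p̂(1−p̂)/n) = √(0.249963/1800) = 0.011784.
The 80% critical value is z* = 1.282.
Margin = 1.282·0.011784 = 0.01511.
CI: 0.49389 ± 0.01511 = (0.4788, 0.5090).

(0.4788, 0.5090)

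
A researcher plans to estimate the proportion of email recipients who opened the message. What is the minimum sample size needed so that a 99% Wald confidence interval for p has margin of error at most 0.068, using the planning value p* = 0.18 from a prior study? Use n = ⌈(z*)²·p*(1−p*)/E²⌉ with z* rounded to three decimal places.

For 99% confidence, z* = 2.576.
p*(1−p*) = 0.1476.
(z*)²·p*(1−p*)/E² = 6.635776·0.1476/0.004624 = 211.817.
Rounding up, n = 212.

n = 212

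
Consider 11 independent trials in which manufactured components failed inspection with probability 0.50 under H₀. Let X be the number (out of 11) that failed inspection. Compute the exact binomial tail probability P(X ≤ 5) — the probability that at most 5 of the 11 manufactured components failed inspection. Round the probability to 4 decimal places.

P = 0.5000

X ~ Binomial(n=11, p=0.50).
P(X ≤ 5) = Σ_{j=0}^{5} C(11,j)·0.50^j·0.50^{11−j}.
= 0.000488 + 0.005371 + 0.026855 + 0.080566 + 0.161133 + 0.225586 = 0.5000.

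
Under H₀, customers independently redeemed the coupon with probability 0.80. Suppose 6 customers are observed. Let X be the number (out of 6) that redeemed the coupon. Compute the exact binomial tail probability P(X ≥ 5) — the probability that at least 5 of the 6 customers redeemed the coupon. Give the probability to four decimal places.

X ~ Binomial(n=6, p=0.80).
P(X ≥ 5) = C(6,5)·0.80^5·0.20^1 + C(6,6)·0.80^6·0.20^0.
= 0.393216 + 0.262144 = 0.6554.

P = 0.6554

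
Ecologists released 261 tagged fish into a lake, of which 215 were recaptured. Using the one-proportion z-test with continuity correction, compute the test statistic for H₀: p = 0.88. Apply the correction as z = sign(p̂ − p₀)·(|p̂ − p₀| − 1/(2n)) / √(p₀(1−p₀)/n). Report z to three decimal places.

p̂ = 215/261 = 0.82375. p̂ − p₀ = -0.056245.
Continuity correction 1/(2n) = 1/522 = 0.001916.
Corrected numerator: |-0.056245| − 0.001916 = 0.054329.
Null standard error: √(0.88·0.12/261) = √0.000404598 = 0.020115.
z = −0.054329/0.020115 = -2.701.

z = -2.701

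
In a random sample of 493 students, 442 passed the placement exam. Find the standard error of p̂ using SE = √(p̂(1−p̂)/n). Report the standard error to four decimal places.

SE = 0.0137

p̂ = 442/493 = 0.89655.
p̂(1−p̂) = 0.89655·0.10345 = 0.092748.
Dividing by n and taking the root: √0.000188130 = 0.0137.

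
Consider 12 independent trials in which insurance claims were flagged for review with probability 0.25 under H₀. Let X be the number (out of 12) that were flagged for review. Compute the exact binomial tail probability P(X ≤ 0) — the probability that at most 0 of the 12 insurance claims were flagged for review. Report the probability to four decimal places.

X ~ Binomial(n=12, p=0.25).
P(X ≤ 0) = C(12,0)·0.25^0·0.75^12.
= 0.031676 = 0.0317.

P = 0.0317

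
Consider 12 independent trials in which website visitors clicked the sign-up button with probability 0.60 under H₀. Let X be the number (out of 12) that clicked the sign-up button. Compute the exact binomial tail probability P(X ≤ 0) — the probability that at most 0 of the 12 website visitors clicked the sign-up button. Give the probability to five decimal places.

X ~ Binomial(n=12, p=0.60).
P(X ≤ 0) = C(12,0)·0.60^0·0.40^12.
= 0.000017 = 0.00002.

P = 0.00002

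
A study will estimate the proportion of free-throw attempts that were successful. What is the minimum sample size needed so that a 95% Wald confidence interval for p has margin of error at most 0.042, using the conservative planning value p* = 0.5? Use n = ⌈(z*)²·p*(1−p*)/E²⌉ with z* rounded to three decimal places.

For 95% confidence, z* = 1.960.
p*(1−p*) = 0.2500.
(z*)²·p*(1−p*)/E² = 3.841600·0.2500/0.001764 = 544.444.
Rounding up, n = 545.

n = 545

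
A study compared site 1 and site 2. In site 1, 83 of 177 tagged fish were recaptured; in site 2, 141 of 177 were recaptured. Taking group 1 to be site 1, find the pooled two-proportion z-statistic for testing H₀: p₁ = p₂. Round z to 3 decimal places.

Sample proportions: p̂₁ = 83/177 = 0.46893 and p̂₂ = 141/177 = 0.79661.
Pooling: p̂ = 224/354 = 0.63277.
SE = √[p̂(1−p̂)(1/n₁+1/n₂)] = √[0.63277·0.36723·(1/177+1/177)] ≈ 0.051241.
z = -0.32768/0.051241 = -6.395.

z = -6.395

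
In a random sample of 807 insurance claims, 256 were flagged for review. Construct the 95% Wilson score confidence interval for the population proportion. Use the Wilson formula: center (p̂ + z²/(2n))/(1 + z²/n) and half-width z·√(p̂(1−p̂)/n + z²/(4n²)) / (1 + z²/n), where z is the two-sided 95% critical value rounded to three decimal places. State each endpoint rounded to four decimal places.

Here p̂ = 256/807 = 0.31722 and z = 1.960 (z² = 3.841600).
1 + z²/n = 1.004760.
Center = (0.31722 + 0.002380)/1.004760 = 0.31809.
Radicand: p̂(1−p̂)/n + z²/(4n²) = 0.000268393 + 0.000001475 = 0.000269868.
Half-width = z·√(radicand)/denom = 1.960·0.016428/1.004760 = 0.03205.
CI: 0.31809 ± 0.03205 = (0.2860, 0.3501).

(0.2860, 0.3501)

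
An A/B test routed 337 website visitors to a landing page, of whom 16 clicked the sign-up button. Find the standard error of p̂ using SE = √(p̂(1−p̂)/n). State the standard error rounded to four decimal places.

SE = 0.0116

p̂ = 16/337 = 0.04748.
p̂(1−p̂) = 0.045226.
SE = √(0.045226/337) = 0.0116.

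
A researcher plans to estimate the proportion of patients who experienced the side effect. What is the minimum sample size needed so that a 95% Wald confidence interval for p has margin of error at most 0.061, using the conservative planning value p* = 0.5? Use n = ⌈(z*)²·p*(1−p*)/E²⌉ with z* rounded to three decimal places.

n = 259

The 95% critical value is z* = 1.960.
p*(1−p*) = 0.2500.
(z*)²·p*(1−p*)/E² = 3.841600·0.2500/0.003721 = 258.103.
⌈258.103⌉ = 259.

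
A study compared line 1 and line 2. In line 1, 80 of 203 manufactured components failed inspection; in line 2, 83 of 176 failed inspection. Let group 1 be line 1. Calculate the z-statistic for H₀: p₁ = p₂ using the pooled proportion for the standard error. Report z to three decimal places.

p̂₁ = 80/203 = 0.39409, p̂₂ = 83/176 = 0.47159.
Pooled p̂ = (80+83)/(203+176) = 163/379 = 0.43008.
Pooled SE = √[0.2451111·0.01060793] ≈ 0.050991.
z = (p̂₁ − p̂₂)/SE = (0.39409 − 0.47159)/0.050991 = -0.07750/0.050991 = -1.520.

z = -1.520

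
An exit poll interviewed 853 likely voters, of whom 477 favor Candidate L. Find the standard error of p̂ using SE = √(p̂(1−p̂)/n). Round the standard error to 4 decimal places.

p̂ = 477/853 = 0.55920.
p̂(1−p̂) = 0.55920·0.44080 = 0.246495.
Dividing by n and taking the root: √0.000288974 = 0.0170.

SE = 0.0170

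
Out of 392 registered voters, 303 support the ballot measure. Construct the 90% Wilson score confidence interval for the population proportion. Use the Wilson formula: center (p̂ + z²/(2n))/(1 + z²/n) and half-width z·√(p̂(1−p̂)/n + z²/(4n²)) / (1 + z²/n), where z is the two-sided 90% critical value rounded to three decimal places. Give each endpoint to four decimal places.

Here p̂ = 303/392 = 0.77296 and z = 1.645 (z² = 2.706025).
Denominator 1 + z²/n = 1 + 2.706025/392 = 1.006903.
Center = (0.77296 + 0.003452)/1.006903 = 0.77109.
Radicand: p̂(1−p̂)/n + z²/(4n²) = 0.000447687 + 0.000004403 = 0.000452090.
Half-width = 1.645·√0.000452090/1.006903 = 0.03474.
CI: 0.77109 ± 0.03474 = (0.7364, 0.8058).

(0.7364, 0.8058)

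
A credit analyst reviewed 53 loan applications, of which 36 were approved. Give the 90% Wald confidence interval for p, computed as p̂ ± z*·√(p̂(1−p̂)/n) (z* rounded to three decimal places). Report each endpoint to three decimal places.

(0.574, 0.785)

p̂ = 36/53 = 0.67925.
SE(p̂) = √(0.67925·0.32075/53) = 0.064115.
For 90% confidence, z* = 1.645.
Margin of error: 1.645 × 0.064115 = 0.10547.
CI: 0.67925 ± 0.10547 = (0.574, 0.785).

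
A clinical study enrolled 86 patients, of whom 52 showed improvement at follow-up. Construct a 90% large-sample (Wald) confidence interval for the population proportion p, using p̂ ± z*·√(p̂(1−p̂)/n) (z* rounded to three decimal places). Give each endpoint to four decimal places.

(0.5179, 0.6914)

Sample proportion p̂ = 52/86 = 0.60465.
SE = √(p̂(1−p̂)/n) = √(0.239048/86) = 0.052722.
For 90% confidence, z* = 1.645.
Margin = 1.645·0.052722 = 0.08673.
CI: 0.60465 ± 0.08673 = (0.5179, 0.6914).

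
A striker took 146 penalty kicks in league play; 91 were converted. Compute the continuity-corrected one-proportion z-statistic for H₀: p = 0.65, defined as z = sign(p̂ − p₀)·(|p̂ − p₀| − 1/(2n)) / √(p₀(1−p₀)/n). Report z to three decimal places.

z = -0.590

With x = 91 successes in n = 146, p̂ = 0.62329. p̂ − p₀ = -0.026712.
1/(2n) = 0.003425.
Corrected numerator: |-0.026712| − 0.003425 = 0.023287.
SE₀ = √(0.65·0.35/146) = 0.039474.
z = (−)0.023287/0.039474 = -0.590.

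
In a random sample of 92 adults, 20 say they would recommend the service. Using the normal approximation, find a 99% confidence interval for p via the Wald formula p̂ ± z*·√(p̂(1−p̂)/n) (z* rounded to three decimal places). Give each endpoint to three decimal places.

With x = 20 successes in n = 92, p̂ = 0.21739.
Standard error of p̂: √(0.170132/92) = √0.001849264 = 0.043003.
For 99% confidence, z* = 2.576.
Margin of error: 2.576 × 0.043003 = 0.11078.
Interval: 0.21739 ± 0.11078 → (0.107, 0.328).

(0.107, 0.328)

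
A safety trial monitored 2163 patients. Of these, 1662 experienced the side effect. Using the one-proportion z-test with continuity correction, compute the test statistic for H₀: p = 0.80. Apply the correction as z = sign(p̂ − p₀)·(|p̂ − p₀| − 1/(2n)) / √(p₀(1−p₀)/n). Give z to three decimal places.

The sample proportion is 1662/2163 = 0.76838. p̂ − p₀ = -0.031623.
Continuity correction 1/(2n) = 1/4326 = 0.000231.
Corrected numerator: |-0.031623| − 0.000231 = 0.031392.
SE₀ = √(0.80·0.20/2163) = 0.008601.
z = −0.031392/0.008601 = -3.650.

z = -3.650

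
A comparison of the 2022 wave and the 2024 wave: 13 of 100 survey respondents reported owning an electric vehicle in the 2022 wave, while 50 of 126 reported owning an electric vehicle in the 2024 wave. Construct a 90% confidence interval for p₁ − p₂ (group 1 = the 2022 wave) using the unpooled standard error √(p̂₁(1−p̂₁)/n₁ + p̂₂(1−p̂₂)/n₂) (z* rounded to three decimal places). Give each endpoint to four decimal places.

p̂₁ = 13/100 = 0.13000, p̂₂ = 50/126 = 0.39683; p̂₁ − p̂₂ = -0.26683.
SE = √(0.001131000 + 0.001899643) = √0.003030643 = 0.055051.
z* = 1.645 at the 90% level. Margin = 1.645·0.055051 = 0.09056.
Interval: -0.26683 ± 0.09056 → (-0.3574, -0.1763).

(-0.3574, -0.1763)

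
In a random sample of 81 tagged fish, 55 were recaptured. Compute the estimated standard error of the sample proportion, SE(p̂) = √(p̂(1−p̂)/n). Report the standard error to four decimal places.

Sample proportion p̂ = 55/81 = 0.67901.
p̂(1−p̂) = 0.217955.
Dividing by n and taking the root: √0.002690802 = 0.0519.

SE = 0.0519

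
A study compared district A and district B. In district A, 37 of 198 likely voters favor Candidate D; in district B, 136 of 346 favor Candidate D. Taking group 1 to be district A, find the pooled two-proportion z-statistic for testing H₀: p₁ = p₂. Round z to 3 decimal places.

z = -4.969

p̂₁ = 37/198 = 0.18687, p̂₂ = 136/346 = 0.39306.
Pooling: p̂ = 173/544 = 0.31801.
Pooled SE = √[0.2168814·0.00794068] ≈ 0.041499.
z = (p̂₁ − p̂₂)/SE = (0.18687 − 0.39306)/0.041499 = -0.20619/0.041499 = -4.969.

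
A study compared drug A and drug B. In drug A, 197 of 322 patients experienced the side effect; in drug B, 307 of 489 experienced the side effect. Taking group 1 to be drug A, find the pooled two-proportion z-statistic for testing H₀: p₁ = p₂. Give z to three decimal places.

p̂₁ = 197/322 = 0.61180, p̂₂ = 307/489 = 0.62781.
Pooling: p̂ = 504/811 = 0.62145.
SE = √[p̂(1−p̂)(1/n₁+1/n₂)] = √[0.62145·0.37855·(1/322+1/489)] ≈ 0.034809.
z = -0.01601/0.034809 = -0.460.

z = -0.460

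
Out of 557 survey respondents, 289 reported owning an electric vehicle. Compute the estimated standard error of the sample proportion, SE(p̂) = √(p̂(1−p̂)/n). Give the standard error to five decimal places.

SE = 0.02117

Sample proportion p̂ = 289/557 = 0.51885.
p̂(1−p̂) = 0.51885·0.48115 = 0.249645.
SE = √(0.249645/557) = 0.02117.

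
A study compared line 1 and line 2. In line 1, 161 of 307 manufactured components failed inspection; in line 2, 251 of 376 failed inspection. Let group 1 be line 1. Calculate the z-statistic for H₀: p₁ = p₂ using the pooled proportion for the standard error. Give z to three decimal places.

z = -3.803

Sample proportions: p̂₁ = 161/307 = 0.52443 and p̂₂ = 251/376 = 0.66755.
Pooled p̂ = (161+251)/(307+376) = 412/683 = 0.60322.
Pooled SE = √[0.2393454·0.00591690] ≈ 0.037632.
z = -0.14312/0.037632 = -3.803.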